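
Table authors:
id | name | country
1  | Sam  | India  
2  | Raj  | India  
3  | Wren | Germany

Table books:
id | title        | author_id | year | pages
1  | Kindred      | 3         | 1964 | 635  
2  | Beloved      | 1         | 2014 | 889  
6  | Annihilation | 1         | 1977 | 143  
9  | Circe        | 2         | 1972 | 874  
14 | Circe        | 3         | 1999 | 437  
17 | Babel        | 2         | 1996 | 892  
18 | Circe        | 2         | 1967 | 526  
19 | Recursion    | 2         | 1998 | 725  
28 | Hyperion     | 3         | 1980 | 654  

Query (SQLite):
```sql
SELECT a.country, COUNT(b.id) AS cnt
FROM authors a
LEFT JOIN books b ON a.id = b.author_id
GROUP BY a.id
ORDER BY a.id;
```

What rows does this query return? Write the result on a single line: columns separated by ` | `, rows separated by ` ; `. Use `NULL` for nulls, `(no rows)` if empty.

India | 2 ; India | 4 ; Germany | 3

LEFT JOIN keeps every authors row; unmatched ones get NULL for books columns.
Group by authors.id and compute COUNT(b.id). COUNT(col) of an all-NULL group is 0.
  1: ids {2, 6} → COUNT(b.id)=2
  2: ids {9, 17, 18, 19} → COUNT(b.id)=4
  3: ids {1, 14, 28} → COUNT(b.id)=3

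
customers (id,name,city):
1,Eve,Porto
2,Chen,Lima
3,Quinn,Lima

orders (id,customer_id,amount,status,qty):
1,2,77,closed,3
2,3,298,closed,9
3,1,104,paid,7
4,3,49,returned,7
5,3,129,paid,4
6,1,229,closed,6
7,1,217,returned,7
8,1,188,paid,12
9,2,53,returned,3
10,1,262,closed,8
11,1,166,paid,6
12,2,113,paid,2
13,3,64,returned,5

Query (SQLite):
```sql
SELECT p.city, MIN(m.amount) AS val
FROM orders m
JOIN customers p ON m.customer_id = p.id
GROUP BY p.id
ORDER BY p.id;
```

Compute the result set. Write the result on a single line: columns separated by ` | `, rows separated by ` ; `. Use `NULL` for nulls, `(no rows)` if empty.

Porto | 104 ; Lima | 53 ; Lima | 49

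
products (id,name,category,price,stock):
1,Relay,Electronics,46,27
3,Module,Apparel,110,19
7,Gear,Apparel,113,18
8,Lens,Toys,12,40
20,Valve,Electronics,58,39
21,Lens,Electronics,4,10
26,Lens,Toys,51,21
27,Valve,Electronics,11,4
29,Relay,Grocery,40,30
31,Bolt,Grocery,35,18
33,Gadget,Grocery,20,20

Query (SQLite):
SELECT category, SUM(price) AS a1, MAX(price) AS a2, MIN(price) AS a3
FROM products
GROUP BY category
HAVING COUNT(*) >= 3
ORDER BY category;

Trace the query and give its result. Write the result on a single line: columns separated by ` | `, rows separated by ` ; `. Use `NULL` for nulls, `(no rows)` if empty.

Electronics | 119 | 58 | 4 ; Grocery | 95 | 40 | 20

Group products by category.
Per group compute: SUM(price), MAX(price), MIN(price).
HAVING: drop groups with fewer than 3 rows.
  Apparel: ids {3, 7} → SUM(price)=223, MAX(price)=113, MIN(price)=110
  Electronics: ids {1, 20, 21, 27} → SUM(price)=119, MAX(price)=58, MIN(price)=4
  Grocery: ids {29, 31, 33} → SUM(price)=95, MAX(price)=40, MIN(price)=20
  Toys: ids {8, 26} → SUM(price)=63, MAX(price)=51, MIN(price)=12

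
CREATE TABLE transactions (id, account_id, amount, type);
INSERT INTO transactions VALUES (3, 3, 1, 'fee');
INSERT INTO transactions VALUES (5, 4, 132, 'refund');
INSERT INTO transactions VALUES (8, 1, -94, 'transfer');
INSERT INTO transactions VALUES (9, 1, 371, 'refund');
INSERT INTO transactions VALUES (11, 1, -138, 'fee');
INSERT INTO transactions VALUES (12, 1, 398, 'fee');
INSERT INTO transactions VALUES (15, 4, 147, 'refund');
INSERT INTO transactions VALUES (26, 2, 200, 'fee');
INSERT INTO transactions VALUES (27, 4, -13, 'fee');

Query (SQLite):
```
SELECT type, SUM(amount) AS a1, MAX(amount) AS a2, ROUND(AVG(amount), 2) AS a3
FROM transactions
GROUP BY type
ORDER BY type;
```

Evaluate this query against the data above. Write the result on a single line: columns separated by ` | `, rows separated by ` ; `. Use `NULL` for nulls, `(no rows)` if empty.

fee | 448 | 398 | 89.6 ; refund | 650 | 371 | 216.67 ; transfer | -94 | -94 | -94

Group transactions by type.
Per group compute: SUM(amount), MAX(amount), ROUND(AVG(amount), 2).
  fee: ids {3, 11, 12, 26, 27} → SUM(amount)=448, MAX(amount)=398, ROUND(AVG(amount), 2)=89.6
  refund: ids {5, 9, 15} → SUM(amount)=650, MAX(amount)=371, ROUND(AVG(amount), 2)=216.67
  transfer: ids {8} → SUM(amount)=-94, MAX(amount)=-94, ROUND(AVG(amount), 2)=-94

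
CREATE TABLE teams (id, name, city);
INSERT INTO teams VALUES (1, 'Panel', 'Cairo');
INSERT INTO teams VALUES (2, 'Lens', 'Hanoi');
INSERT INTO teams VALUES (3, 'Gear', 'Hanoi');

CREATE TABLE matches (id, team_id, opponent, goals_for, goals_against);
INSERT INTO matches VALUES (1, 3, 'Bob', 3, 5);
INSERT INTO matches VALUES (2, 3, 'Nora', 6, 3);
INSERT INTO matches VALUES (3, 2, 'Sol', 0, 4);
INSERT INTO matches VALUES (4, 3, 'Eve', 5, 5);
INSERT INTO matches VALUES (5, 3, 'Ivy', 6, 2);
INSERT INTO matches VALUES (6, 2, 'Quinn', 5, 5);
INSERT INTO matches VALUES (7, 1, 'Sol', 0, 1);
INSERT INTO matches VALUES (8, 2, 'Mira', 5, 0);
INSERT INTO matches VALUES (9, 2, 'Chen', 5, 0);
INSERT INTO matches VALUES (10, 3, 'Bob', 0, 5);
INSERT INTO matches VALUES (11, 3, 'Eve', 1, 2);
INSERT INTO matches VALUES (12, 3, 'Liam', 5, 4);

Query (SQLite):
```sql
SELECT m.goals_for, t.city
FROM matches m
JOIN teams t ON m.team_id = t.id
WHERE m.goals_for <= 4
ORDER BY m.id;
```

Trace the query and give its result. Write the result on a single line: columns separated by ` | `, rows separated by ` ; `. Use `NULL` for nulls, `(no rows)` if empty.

Each matches row matches the teams row where team_id = teams.id.
Then keep rows with m.goals_for <= 4.

3 | Hanoi ; 0 | Hanoi ; 0 | Cairo ; 0 | Hanoi ; 1 | Hanoi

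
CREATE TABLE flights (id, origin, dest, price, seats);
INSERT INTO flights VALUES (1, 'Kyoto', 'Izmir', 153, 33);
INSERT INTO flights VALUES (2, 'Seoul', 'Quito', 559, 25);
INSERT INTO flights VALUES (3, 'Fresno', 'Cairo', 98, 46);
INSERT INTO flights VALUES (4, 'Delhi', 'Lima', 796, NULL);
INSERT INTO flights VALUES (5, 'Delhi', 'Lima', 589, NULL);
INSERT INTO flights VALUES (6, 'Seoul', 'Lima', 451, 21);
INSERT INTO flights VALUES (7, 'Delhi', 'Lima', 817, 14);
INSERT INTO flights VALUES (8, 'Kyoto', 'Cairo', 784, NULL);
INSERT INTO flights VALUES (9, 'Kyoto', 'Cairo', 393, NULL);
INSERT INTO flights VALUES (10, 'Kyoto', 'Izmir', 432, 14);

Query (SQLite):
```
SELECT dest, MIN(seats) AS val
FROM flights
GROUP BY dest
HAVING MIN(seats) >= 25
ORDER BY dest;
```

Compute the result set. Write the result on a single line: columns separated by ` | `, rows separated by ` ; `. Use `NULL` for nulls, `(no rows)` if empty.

Partition flights by dest; compute MIN(seats) within each group.
HAVING: keep groups where MIN(seats) >= 25.
  Cairo: ids {3, 8, 9} → MIN(seats)=46
  Izmir: ids {1, 10} → MIN(seats)=14
  Lima: ids {4, 5, 6, 7} → MIN(seats)=14
  Quito: ids {2} → MIN(seats)=25

Cairo | 46 ; Quito | 25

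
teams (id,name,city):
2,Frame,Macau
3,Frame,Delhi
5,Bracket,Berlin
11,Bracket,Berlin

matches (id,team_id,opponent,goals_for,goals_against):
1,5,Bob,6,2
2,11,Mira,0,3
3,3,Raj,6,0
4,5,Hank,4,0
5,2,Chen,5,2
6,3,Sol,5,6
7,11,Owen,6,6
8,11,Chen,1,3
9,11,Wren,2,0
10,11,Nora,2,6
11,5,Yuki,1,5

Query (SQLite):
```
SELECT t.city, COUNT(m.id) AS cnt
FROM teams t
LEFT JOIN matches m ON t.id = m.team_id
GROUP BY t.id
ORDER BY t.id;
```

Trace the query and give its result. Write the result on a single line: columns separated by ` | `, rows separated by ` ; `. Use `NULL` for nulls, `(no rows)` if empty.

Macau | 1 ; Delhi | 2 ; Berlin | 3 ; Berlin | 5

LEFT JOIN keeps every teams row; unmatched ones get NULL for matches columns.
Group by teams.id and compute COUNT(m.id). COUNT(col) of an all-NULL group is 0.
  2: ids {5} → COUNT(m.id)=1
  3: ids {3, 6} → COUNT(m.id)=2
  5: ids {1, 4, 11} → COUNT(m.id)=3
  11: ids {2, 7, 8, 9, 10} → COUNT(m.id)=5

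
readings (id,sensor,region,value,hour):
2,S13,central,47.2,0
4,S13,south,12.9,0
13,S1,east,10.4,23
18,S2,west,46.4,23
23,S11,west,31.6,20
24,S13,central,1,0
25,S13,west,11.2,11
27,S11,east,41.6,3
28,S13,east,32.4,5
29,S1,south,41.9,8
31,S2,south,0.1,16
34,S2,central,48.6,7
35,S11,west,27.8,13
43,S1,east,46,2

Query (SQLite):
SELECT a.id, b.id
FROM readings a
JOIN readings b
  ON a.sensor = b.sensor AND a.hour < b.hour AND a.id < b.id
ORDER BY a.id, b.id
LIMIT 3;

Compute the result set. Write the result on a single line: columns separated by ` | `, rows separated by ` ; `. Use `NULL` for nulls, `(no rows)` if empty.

2 | 25 ; 2 | 28 ; 4 | 25

Pairs (a,b) with same sensor, a.hour < b.hour, a.id < b.id.
sensor groups: S1:{13,29,43} S11:{23,27,35} S13:{2,4,24,25,28} S2:{18,31,34}
Ordered by (a.id, b.id); first 3.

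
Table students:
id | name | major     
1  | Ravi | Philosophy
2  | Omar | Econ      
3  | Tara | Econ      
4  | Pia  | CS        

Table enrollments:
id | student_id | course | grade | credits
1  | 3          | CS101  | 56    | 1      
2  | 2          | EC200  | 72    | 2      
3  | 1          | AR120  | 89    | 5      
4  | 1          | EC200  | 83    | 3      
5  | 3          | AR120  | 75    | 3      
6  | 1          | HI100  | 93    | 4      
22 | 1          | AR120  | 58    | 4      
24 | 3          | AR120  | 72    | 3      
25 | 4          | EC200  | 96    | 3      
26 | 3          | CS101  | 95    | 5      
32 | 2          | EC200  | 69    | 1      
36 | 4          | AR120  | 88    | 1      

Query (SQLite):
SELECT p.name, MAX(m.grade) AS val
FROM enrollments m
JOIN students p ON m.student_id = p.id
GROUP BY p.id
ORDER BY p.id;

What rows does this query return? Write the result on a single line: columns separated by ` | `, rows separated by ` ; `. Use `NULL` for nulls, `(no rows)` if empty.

Join each enrollments row to its students via student_id.
Group joined rows by students.id; compute MAX(m.grade) per group.
  1: ids {3, 4, 6, 22} → MAX(m.grade)=93
  2: ids {2, 32} → MAX(m.grade)=72
  3: ids {1, 5, 24, 26} → MAX(m.grade)=95
  4: ids {25, 36} → MAX(m.grade)=96

Ravi | 93 ; Omar | 72 ; Tara | 95 ; Pia | 96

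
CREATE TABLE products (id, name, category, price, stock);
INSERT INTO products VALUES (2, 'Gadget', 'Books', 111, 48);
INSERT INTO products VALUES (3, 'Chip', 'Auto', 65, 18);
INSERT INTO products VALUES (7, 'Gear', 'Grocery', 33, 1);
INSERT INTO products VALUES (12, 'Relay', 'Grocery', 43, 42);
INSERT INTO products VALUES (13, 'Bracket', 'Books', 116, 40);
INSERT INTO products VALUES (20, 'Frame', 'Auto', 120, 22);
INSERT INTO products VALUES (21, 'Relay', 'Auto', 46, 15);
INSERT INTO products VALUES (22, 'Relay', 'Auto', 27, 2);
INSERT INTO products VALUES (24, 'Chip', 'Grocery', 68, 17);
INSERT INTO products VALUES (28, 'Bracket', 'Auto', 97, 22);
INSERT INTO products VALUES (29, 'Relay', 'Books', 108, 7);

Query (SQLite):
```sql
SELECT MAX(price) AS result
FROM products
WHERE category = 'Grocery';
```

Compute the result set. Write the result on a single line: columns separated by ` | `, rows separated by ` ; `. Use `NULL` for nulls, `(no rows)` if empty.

Rows where category='Grocery' → price values: [33, 43, 68].
MAX of non-NULL values = 68.

68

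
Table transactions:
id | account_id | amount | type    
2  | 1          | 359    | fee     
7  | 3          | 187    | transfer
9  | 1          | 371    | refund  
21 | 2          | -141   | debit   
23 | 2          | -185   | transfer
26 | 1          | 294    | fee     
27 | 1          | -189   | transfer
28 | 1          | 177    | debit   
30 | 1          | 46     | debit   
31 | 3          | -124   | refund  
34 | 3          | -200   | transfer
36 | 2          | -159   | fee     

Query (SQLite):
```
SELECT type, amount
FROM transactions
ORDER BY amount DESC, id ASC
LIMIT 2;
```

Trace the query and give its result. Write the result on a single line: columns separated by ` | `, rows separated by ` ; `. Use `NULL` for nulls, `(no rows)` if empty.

refund | 371 ; fee | 359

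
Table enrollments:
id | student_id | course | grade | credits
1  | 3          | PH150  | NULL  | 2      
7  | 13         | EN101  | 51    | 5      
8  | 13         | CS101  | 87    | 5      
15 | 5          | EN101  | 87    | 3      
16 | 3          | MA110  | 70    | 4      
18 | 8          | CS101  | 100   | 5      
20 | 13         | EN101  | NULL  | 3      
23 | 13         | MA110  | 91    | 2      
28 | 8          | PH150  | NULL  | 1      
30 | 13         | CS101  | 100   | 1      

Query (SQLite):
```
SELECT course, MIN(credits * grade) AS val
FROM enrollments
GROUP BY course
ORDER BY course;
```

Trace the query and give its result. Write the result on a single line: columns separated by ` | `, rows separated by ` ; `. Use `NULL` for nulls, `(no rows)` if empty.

For each row compute credits * grade.
Group by course; take MIN of the expression per group.
  CS101: ids {8, 18, 30} → MIN(credits * grade)=100
  EN101: ids {7, 15, 20} → MIN(credits * grade)=255
  MA110: ids {16, 23} → MIN(credits * grade)=182
  PH150: ids {1, 28} → MIN(credits * grade)=NULL

CS101 | 100 ; EN101 | 255 ; MA110 | 182 ; PH150 | NULL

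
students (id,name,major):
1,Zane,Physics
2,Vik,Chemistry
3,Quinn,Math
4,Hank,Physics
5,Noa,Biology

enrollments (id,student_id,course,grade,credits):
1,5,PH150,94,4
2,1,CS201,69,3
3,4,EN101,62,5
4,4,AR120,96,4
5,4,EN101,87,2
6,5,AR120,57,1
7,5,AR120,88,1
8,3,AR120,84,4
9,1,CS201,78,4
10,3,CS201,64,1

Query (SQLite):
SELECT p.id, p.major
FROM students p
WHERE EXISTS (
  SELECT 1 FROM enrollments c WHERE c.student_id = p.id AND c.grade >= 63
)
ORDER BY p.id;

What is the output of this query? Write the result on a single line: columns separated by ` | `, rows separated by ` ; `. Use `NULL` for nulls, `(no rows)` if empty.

For each students row, check whether any enrollments with matching student_id has grade >= 63.
Keep rows where that is true.

1 | Physics ; 3 | Math ; 4 | Physics ; 5 | Biology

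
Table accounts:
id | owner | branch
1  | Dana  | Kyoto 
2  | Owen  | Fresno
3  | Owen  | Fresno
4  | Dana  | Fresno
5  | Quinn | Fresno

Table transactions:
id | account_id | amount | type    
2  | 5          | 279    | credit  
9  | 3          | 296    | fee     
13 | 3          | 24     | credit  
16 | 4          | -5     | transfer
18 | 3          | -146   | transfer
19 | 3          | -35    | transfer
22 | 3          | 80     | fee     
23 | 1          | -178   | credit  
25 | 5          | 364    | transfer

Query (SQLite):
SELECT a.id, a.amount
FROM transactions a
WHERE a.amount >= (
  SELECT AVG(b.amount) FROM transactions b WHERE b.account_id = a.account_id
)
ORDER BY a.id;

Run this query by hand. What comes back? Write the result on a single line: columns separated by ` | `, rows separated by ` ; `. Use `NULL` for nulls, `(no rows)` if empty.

9 | 296 ; 16 | -5 ; 22 | 80 ; 23 | -178 ; 25 | 364

For each transactions row a, compute AVG(amount) over rows sharing a.account_id.
Keep row a if a.amount >= that per-group AVG.
  account_id=1: AVG(amount) = -178.0
  account_id=3: AVG(amount) = 43.8
  account_id=4: AVG(amount) = -5.0
  account_id=5: AVG(amount) = 321.5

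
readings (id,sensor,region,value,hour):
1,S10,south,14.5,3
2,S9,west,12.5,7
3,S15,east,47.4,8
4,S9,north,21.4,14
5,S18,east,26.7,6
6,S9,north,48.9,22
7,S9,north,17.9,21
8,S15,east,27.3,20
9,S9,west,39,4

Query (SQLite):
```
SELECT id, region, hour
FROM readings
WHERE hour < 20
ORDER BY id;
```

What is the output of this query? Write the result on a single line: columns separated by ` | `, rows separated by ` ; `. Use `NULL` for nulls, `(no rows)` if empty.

1 | south | 3 ; 2 | west | 7 ; 3 | east | 8 ; 4 | north | 14 ; 5 | east | 6 ; 9 | west | 4

hour < 20: ids {1, 2, 3, 4, 5, 9}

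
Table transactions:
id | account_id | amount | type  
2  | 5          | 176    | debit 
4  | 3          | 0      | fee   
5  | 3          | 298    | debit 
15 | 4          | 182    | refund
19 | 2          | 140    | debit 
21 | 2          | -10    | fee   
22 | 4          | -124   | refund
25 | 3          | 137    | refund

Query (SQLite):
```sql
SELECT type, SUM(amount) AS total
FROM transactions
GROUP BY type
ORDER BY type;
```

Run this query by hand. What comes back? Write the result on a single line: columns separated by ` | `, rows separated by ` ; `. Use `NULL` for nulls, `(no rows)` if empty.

debit | 614 ; fee | -10 ; refund | 195

Partition transactions by type; compute SUM(amount) within each group.
  debit: ids {2, 5, 19} → SUM(amount)=614
  fee: ids {4, 21} → SUM(amount)=-10
  refund: ids {15, 22, 25} → SUM(amount)=195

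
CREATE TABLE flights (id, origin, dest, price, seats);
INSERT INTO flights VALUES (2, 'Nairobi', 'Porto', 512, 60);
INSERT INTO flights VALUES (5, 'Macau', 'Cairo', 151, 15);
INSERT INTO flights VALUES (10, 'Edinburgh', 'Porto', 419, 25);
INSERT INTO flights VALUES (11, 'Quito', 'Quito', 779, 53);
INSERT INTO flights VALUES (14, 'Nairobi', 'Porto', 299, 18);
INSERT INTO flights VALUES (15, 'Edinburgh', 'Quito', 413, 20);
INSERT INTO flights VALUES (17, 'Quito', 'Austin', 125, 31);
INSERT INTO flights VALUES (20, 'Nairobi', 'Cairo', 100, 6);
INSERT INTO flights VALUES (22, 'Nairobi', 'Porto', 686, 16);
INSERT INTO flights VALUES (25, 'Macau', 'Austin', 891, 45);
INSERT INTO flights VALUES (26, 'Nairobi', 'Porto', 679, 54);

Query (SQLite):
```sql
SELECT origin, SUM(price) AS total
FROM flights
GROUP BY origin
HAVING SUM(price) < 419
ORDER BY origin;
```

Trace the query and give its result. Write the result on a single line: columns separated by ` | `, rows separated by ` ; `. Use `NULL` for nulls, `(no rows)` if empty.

(no rows)

Partition flights by origin; compute SUM(price) within each group.
HAVING: keep groups where SUM(price) < 419.
  Edinburgh: ids {10, 15} → SUM(price)=832
  Macau: ids {5, 25} → SUM(price)=1042
  Nairobi: ids {2, 14, 20, 22, 26} → SUM(price)=2276
  Quito: ids {11, 17} → SUM(price)=904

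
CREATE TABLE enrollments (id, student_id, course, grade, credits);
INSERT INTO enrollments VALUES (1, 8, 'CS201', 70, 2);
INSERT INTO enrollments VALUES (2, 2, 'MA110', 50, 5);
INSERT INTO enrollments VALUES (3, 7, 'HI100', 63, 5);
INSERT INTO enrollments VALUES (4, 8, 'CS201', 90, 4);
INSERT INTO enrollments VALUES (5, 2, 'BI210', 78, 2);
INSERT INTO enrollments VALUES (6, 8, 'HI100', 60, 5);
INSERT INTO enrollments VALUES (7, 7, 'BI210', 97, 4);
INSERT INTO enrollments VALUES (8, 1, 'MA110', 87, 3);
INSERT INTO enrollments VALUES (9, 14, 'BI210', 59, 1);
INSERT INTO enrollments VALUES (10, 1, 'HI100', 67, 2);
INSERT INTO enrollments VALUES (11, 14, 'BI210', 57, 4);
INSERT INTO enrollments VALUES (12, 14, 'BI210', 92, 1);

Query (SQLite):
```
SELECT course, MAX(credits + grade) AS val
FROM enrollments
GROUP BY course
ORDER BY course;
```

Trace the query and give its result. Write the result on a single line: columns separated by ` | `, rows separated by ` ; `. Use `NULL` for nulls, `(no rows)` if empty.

For each row compute credits + grade.
Group by course; take MAX of the expression per group.
  BI210: ids {5, 7, 9, 11, 12} → MAX(credits + grade)=101
  CS201: ids {1, 4} → MAX(credits + grade)=94
  HI100: ids {3, 6, 10} → MAX(credits + grade)=69
  MA110: ids {2, 8} → MAX(credits + grade)=90

BI210 | 101 ; CS201 | 94 ; HI100 | 69 ; MA110 | 90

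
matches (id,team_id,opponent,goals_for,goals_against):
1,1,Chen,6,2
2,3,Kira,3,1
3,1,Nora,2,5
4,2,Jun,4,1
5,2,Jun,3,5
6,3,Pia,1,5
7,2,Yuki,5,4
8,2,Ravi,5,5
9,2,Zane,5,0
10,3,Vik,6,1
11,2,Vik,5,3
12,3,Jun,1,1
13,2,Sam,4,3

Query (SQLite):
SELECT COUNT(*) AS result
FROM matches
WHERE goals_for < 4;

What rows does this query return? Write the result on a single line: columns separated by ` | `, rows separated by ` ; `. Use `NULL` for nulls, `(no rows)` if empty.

5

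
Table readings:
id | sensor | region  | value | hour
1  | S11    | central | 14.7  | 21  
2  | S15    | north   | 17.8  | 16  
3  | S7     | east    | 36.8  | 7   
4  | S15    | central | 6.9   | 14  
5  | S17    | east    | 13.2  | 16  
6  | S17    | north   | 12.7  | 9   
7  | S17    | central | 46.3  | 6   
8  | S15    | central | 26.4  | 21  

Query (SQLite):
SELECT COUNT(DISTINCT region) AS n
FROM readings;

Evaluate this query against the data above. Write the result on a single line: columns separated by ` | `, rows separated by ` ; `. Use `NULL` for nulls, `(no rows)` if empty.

3

Count distinct non-NULL region values.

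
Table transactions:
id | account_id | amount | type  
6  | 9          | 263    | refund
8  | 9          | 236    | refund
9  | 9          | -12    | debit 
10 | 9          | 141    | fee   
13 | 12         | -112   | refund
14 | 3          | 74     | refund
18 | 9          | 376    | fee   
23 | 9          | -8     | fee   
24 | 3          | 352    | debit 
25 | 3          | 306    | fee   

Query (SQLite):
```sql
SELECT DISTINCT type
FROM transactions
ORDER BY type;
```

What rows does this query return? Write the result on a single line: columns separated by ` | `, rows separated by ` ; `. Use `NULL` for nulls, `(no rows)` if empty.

Collect distinct type values from transactions.

debit ; fee ; refund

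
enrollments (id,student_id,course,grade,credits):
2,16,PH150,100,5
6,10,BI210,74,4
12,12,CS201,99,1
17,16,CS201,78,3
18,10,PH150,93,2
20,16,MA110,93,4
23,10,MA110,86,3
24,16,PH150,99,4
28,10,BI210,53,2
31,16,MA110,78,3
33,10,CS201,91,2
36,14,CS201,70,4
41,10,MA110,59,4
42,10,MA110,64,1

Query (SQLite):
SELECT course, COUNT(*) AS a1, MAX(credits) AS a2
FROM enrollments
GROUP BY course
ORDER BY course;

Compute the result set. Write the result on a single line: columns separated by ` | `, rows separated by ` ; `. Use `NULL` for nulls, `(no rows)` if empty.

Group enrollments by course.
Per group compute: COUNT(*), MAX(credits).
  BI210: ids {6, 28} → COUNT(*)=2, MAX(credits)=4
  CS201: ids {12, 17, 33, 36} → COUNT(*)=4, MAX(credits)=4
  MA110: ids {20, 23, 31, 41, 42} → COUNT(*)=5, MAX(credits)=4
  PH150: ids {2, 18, 24} → COUNT(*)=3, MAX(credits)=5

BI210 | 2 | 4 ; CS201 | 4 | 4 ; MA110 | 5 | 4 ; PH150 | 3 | 5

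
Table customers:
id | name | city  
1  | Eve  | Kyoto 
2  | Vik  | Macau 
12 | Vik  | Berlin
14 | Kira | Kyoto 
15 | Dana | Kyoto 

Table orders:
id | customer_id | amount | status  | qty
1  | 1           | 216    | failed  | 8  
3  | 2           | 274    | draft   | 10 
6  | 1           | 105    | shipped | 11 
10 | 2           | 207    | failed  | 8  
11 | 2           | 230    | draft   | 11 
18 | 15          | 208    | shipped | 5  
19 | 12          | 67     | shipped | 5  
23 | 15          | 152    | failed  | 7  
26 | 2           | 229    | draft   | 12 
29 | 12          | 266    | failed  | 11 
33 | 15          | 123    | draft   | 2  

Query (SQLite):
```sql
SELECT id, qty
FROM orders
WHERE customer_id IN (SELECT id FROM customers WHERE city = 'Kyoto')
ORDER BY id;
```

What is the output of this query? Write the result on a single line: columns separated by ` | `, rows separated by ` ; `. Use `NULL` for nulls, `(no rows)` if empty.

1 | 8 ; 6 | 11 ; 18 | 5 ; 23 | 7 ; 33 | 2

Inner query: customers.id where city = 'Kyoto'.
Outer: keep orders rows whose customer_id is in that set.
Inner query → {1, 14, 15}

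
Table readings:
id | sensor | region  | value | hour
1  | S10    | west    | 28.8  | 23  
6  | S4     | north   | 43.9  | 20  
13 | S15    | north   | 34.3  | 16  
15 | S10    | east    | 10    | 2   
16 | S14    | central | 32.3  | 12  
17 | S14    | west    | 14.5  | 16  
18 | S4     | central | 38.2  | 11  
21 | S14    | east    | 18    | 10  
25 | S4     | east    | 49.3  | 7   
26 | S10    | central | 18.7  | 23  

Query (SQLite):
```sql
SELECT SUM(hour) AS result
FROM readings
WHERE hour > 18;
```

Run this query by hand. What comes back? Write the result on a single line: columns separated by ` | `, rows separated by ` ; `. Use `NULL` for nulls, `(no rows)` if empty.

66

Rows where hour > 18 → hour values: [23, 20, 23].
SUM of non-NULL values = 66.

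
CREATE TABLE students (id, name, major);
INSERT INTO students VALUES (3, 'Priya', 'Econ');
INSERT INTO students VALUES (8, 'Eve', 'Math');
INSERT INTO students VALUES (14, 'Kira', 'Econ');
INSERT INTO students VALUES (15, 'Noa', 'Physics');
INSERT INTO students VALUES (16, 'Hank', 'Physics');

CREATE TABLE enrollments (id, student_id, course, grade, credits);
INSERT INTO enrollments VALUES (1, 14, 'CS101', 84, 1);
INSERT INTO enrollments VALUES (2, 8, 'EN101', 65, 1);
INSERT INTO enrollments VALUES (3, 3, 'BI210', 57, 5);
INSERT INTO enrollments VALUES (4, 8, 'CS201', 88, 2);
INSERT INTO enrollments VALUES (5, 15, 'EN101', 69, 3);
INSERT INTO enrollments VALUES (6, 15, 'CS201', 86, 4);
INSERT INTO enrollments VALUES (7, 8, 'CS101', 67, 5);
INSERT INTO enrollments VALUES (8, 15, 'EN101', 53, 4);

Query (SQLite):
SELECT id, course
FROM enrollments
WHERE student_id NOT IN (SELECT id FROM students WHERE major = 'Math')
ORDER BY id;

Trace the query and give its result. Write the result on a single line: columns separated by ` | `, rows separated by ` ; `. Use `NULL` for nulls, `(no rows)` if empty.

1 | CS101 ; 3 | BI210 ; 5 | EN101 ; 6 | CS201 ; 8 | EN101

Inner query: students.id where major = 'Math'.
Outer: keep enrollments rows whose student_id is not in that set.
Inner query → {8}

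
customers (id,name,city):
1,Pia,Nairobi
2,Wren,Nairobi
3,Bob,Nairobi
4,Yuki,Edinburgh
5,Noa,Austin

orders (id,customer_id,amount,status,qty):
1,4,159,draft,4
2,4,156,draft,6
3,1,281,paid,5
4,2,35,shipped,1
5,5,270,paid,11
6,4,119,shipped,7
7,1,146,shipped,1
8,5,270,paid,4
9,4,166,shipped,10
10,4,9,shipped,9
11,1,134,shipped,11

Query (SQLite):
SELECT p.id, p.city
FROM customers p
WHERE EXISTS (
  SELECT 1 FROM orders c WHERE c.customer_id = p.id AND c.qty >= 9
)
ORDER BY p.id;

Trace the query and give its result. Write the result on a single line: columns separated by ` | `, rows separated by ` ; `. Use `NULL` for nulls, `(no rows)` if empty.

1 | Nairobi ; 4 | Edinburgh ; 5 | Austin

For each customers row, check whether any orders with matching customer_id has qty >= 9.
Keep rows where that is true.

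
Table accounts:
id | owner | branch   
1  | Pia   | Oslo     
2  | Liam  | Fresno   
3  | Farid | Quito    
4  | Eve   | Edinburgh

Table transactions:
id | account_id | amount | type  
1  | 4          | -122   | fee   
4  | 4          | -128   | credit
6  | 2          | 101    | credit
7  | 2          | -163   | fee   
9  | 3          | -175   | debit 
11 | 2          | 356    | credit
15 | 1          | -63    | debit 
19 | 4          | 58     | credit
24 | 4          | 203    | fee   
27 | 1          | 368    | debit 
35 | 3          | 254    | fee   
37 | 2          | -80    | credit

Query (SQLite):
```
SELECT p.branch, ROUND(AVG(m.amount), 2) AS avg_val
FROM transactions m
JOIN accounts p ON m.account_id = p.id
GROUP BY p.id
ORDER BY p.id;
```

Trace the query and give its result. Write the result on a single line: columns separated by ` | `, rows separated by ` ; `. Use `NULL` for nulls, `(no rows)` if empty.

Oslo | 152.5 ; Fresno | 53.5 ; Quito | 39.5 ; Edinburgh | 2.75

Join each transactions row to its accounts via account_id.
Group joined rows by accounts.id; compute ROUND(AVG(m.amount), 2) per group.
  1: ids {15, 27} → ROUND(AVG(m.amount), 2)=152.5
  2: ids {6, 7, 11, 37} → ROUND(AVG(m.amount), 2)=53.5
  3: ids {9, 35} → ROUND(AVG(m.amount), 2)=39.5
  4: ids {1, 4, 19, 24} → ROUND(AVG(m.amount), 2)=2.75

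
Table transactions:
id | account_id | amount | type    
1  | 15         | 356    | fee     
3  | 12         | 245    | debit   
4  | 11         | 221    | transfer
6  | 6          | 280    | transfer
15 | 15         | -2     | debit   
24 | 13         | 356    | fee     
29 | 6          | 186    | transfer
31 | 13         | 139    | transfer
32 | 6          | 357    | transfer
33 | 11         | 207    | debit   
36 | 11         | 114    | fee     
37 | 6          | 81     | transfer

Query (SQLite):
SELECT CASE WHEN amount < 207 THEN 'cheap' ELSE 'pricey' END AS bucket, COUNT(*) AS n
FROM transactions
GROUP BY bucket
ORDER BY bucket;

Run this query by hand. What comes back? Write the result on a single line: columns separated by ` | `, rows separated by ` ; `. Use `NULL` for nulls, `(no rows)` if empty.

Bucket rows by amount < 207 → 'cheap' else 'pricey'; count each bucket.

cheap | 5 ; pricey | 7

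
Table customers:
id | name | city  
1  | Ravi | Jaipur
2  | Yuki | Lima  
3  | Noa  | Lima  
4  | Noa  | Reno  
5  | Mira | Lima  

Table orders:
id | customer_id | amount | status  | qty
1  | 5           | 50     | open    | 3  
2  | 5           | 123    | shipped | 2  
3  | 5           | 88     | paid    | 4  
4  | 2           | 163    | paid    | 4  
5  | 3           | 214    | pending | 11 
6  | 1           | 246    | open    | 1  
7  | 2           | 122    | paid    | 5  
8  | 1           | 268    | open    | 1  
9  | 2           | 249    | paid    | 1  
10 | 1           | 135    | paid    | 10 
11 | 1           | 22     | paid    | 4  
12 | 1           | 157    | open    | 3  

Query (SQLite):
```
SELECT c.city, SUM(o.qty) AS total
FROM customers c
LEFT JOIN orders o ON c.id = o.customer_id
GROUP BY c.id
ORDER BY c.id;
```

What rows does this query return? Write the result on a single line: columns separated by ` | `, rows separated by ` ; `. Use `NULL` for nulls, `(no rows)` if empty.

LEFT JOIN keeps every customers row; unmatched ones get NULL for orders columns.
Group by customers.id and compute SUM(o.qty). SUM over an all-NULL group is NULL.
  1: ids {6, 8, 10, 11, 12} → SUM(o.qty)=19
  2: ids {4, 7, 9} → SUM(o.qty)=10
  3: ids {5} → SUM(o.qty)=11
  4: ids {—} → SUM(o.qty)=NULL
  5: ids {1, 2, 3} → SUM(o.qty)=9

Jaipur | 19 ; Lima | 10 ; Lima | 11 ; Reno | NULL ; Lima | 9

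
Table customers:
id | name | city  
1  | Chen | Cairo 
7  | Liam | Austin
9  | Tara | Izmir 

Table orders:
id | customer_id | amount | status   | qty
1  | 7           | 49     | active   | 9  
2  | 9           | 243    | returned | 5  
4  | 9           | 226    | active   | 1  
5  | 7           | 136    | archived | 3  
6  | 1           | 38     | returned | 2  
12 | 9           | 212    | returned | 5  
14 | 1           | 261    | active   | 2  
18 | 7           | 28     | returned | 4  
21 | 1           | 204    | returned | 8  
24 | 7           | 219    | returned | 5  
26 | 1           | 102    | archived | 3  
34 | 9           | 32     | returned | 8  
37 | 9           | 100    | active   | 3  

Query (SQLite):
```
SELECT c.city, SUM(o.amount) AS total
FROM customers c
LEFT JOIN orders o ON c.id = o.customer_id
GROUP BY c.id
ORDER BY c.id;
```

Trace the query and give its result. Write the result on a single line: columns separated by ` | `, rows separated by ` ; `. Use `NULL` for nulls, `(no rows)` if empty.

LEFT JOIN keeps every customers row; unmatched ones get NULL for orders columns.
Group by customers.id and compute SUM(o.amount). SUM over an all-NULL group is NULL.
  1: ids {6, 14, 21, 26} → SUM(o.amount)=605
  7: ids {1, 5, 18, 24} → SUM(o.amount)=432
  9: ids {2, 4, 12, 34, 37} → SUM(o.amount)=813

Cairo | 605 ; Austin | 432 ; Izmir | 813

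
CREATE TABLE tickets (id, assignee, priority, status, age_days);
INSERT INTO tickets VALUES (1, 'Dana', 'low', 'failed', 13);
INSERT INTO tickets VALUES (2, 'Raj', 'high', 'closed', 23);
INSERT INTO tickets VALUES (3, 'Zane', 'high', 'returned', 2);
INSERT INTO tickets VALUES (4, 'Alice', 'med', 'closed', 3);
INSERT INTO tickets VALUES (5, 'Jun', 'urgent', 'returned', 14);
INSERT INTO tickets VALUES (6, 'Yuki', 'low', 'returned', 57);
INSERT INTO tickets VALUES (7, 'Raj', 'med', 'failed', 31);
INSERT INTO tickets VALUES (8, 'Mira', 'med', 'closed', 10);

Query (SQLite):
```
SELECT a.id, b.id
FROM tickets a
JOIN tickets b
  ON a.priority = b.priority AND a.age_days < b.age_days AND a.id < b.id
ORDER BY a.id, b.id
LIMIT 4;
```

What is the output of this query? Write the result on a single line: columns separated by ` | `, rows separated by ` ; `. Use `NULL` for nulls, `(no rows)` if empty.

1 | 6 ; 4 | 7 ; 4 | 8

Pairs (a,b) with same priority, a.age_days < b.age_days, a.id < b.id.
priority groups: high:{2,3} low:{1,6} med:{4,7,8} urgent:{5}
Ordered by (a.id, b.id); first 4.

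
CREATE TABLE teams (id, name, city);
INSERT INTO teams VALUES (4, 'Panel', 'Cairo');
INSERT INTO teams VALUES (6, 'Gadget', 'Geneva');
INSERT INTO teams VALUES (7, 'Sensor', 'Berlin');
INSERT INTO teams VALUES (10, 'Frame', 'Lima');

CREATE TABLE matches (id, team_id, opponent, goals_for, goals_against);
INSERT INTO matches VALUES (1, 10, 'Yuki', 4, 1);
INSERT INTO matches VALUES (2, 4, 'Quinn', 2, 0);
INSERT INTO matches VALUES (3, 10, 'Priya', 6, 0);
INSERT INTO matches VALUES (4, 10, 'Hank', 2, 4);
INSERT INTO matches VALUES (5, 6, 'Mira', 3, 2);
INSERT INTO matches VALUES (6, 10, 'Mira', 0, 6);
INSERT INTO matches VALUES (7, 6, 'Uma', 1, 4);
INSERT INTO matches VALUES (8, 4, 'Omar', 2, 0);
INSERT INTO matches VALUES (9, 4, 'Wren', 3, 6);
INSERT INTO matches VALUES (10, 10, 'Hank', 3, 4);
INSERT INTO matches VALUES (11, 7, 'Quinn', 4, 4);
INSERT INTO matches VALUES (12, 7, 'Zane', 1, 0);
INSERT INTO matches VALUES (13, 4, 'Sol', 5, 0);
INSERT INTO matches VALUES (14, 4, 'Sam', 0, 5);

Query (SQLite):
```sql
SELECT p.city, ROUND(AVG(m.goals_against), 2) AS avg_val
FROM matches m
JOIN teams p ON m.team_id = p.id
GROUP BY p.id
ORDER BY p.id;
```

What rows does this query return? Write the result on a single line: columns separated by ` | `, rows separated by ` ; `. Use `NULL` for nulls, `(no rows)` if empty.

Join each matches row to its teams via team_id.
Group joined rows by teams.id; compute ROUND(AVG(m.goals_against), 2) per group.
  4: ids {2, 8, 9, 13, 14} → ROUND(AVG(m.goals_against), 2)=2.2
  6: ids {5, 7} → ROUND(AVG(m.goals_against), 2)=3
  7: ids {11, 12} → ROUND(AVG(m.goals_against), 2)=2
  10: ids {1, 3, 4, 6, 10} → ROUND(AVG(m.goals_against), 2)=3

Cairo | 2.2 ; Geneva | 3 ; Berlin | 2 ; Lima | 3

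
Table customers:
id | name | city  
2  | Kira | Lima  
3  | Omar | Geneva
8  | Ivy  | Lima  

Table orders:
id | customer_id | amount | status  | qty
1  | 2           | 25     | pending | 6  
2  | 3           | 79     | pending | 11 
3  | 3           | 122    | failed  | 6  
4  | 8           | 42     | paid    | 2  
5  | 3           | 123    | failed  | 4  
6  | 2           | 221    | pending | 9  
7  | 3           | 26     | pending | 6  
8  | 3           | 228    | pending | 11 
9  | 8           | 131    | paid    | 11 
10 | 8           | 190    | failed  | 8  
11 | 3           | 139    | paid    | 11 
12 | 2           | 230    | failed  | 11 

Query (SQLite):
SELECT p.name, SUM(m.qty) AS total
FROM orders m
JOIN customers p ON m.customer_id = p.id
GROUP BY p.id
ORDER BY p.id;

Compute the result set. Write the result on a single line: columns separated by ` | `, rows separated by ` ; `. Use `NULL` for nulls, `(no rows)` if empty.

Kira | 26 ; Omar | 49 ; Ivy | 21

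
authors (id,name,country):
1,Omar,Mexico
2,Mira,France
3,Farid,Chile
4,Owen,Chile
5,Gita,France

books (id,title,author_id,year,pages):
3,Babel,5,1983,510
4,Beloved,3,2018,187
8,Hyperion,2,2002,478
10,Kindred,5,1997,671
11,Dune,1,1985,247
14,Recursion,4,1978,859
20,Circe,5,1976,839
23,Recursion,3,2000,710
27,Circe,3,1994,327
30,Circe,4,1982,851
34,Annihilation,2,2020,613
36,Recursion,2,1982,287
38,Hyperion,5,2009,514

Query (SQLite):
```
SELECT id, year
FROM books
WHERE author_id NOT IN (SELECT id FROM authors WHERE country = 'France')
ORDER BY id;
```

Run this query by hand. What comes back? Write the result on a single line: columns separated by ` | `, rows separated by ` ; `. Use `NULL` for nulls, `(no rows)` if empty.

4 | 2018 ; 11 | 1985 ; 14 | 1978 ; 23 | 2000 ; 27 | 1994 ; 30 | 1982

Inner query: authors.id where country = 'France'.
Outer: keep books rows whose author_id is not in that set.
Inner query → {2, 5}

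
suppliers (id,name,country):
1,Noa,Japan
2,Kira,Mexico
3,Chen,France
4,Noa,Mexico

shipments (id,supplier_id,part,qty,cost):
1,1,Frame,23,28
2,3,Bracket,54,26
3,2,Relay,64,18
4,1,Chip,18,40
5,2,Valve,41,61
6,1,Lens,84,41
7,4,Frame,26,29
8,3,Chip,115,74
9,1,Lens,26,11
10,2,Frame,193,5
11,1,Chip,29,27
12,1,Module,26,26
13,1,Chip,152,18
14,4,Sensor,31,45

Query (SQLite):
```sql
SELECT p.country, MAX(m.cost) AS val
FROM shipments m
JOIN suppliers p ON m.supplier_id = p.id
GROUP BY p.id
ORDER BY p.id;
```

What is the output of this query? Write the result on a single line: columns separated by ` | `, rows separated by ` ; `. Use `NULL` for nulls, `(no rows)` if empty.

Japan | 41 ; Mexico | 61 ; France | 74 ; Mexico | 45

Join each shipments row to its suppliers via supplier_id.
Group joined rows by suppliers.id; compute MAX(m.cost) per group.
  1: ids {1, 4, 6, 9, 11, 12, 13} → MAX(m.cost)=41
  2: ids {3, 5, 10} → MAX(m.cost)=61
  3: ids {2, 8} → MAX(m.cost)=74
  4: ids {7, 14} → MAX(m.cost)=45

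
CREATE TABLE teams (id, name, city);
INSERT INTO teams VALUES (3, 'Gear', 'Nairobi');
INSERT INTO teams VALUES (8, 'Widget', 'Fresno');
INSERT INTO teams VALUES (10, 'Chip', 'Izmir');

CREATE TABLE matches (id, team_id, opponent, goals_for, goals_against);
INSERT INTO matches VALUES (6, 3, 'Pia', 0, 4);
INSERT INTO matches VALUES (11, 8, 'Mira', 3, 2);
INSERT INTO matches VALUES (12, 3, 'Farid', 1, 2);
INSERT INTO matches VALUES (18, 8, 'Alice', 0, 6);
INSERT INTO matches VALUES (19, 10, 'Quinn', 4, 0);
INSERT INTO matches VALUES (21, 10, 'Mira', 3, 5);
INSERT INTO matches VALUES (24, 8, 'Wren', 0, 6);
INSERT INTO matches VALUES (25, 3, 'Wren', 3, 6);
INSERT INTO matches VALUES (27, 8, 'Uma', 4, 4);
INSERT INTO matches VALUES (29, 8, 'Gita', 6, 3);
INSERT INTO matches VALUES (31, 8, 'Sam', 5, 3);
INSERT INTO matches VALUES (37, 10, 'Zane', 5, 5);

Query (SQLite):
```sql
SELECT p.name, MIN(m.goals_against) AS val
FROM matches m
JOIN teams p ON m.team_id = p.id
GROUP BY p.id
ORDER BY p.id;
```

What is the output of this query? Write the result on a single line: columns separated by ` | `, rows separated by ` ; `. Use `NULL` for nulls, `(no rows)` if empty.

Gear | 2 ; Widget | 2 ; Chip | 0

Join each matches row to its teams via team_id.
Group joined rows by teams.id; compute MIN(m.goals_against) per group.
  3: ids {6, 12, 25} → MIN(m.goals_against)=2
  8: ids {11, 18, 24, 27, 29, 31} → MIN(m.goals_against)=2
  10: ids {19, 21, 37} → MIN(m.goals_against)=0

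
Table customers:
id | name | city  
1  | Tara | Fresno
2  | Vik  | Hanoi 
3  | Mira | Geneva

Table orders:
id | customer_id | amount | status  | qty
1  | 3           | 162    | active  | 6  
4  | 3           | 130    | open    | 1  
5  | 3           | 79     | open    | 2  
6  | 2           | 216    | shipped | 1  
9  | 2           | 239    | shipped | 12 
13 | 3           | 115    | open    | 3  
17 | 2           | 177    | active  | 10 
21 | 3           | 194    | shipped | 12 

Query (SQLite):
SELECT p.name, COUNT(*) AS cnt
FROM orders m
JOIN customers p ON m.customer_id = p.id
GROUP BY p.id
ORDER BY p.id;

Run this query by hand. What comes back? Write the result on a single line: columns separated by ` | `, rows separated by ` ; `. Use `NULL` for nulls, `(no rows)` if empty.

Join each orders row to its customers via customer_id.
Group joined rows by customers.id; compute COUNT(*) per group.
  2: ids {6, 9, 17} → COUNT(*)=3
  3: ids {1, 4, 5, 13, 21} → COUNT(*)=5

Vik | 3 ; Mira | 5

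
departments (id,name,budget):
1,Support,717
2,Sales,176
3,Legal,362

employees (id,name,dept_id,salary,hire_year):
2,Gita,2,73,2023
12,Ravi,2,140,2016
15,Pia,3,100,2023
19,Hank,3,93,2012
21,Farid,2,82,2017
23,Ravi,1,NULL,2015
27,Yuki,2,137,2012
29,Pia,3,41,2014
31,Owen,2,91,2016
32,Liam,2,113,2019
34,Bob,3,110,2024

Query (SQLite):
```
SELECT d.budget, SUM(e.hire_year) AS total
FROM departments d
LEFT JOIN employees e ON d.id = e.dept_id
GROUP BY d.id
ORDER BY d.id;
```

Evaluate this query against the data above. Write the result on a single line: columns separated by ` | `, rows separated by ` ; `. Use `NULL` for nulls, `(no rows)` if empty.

717 | 2015 ; 176 | 12103 ; 362 | 8073

LEFT JOIN keeps every departments row; unmatched ones get NULL for employees columns.
Group by departments.id and compute SUM(e.hire_year). SUM over an all-NULL group is NULL.
  1: ids {23} → SUM(e.hire_year)=2015
  2: ids {2, 12, 21, 27, 31, 32} → SUM(e.hire_year)=12103
  3: ids {15, 19, 29, 34} → SUM(e.hire_year)=8073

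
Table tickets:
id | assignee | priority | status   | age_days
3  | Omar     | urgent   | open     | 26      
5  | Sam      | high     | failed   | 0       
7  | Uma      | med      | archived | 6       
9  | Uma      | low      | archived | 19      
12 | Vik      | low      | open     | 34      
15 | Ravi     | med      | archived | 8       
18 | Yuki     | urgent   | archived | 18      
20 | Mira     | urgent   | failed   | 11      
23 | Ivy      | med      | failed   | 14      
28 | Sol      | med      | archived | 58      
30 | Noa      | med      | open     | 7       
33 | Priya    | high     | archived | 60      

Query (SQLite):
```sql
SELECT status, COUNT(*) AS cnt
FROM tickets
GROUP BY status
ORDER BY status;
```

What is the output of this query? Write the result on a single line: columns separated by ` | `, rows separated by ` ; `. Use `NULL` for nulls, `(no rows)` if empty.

Partition tickets by status; compute COUNT(*) within each group.
  archived: ids {7, 9, 15, 18, 28, 33} → COUNT(*)=6
  failed: ids {5, 20, 23} → COUNT(*)=3
  open: ids {3, 12, 30} → COUNT(*)=3

archived | 6 ; failed | 3 ; open | 3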